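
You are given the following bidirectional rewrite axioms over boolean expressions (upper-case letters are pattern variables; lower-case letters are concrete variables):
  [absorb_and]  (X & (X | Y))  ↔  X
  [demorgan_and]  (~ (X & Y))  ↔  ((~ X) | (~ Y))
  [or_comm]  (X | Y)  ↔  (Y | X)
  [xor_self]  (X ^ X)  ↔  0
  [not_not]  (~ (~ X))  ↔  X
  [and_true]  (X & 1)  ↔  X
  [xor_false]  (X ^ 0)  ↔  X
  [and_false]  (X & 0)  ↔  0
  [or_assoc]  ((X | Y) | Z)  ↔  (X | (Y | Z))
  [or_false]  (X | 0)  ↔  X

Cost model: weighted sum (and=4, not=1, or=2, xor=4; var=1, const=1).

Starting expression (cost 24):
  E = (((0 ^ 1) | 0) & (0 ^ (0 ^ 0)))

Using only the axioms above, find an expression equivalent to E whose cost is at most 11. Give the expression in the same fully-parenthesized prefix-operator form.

((0 ^ 1) & 0)   [cost 11]

1. [or_false →] ((0 ^ 1) | 0)  →  (0 ^ 1);  E = ((0 ^ 1) & (0 ^ (0 ^ 0)))
2. [xor_false →] (0 ^ 0)  →  0;  E = ((0 ^ 1) & (0 ^ 0))
3. [xor_false →] (0 ^ 0)  →  0;  cost 11 ≤ 11, done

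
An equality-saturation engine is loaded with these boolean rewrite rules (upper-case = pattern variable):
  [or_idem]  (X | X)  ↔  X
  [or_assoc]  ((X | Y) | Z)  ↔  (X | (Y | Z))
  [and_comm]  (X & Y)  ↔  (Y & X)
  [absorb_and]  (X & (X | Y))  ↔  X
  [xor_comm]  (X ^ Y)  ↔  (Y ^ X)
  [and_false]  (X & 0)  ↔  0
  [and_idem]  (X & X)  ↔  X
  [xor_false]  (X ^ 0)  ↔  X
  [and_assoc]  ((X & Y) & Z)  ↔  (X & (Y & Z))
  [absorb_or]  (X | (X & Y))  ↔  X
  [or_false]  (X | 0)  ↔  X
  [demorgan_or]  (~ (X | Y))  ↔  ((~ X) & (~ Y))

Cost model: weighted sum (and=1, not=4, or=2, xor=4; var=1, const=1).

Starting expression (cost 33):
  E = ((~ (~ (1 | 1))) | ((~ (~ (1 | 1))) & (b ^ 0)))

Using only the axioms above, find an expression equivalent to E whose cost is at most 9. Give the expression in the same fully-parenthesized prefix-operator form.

(~ (~ 1))   [cost 9]

1. [xor_false →] (b ^ 0)  →  b;  E = ((~ (~ (1 | 1))) | ((~ (~ (1 | 1))) & b))
2. [absorb_or →] ((~ (~ (1 | 1))) | ((~ (~ (1 | 1))) & b))  →  (~ (~ (1 | 1)))
3. [or_idem →] (1 | 1)  →  1;  cost 9 ≤ 9, done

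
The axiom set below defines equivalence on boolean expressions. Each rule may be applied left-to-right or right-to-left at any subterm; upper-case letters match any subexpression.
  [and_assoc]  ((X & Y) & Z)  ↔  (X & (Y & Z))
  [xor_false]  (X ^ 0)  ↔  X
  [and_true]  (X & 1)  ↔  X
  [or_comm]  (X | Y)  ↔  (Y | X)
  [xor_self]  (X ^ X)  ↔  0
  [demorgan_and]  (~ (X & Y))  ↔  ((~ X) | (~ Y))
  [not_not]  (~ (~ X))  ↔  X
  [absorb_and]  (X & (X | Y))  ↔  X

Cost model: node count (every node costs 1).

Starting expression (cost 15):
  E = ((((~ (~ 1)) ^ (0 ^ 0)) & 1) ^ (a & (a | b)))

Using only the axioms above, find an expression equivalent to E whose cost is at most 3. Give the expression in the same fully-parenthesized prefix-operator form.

step 1: and_true (→) rewrites (((~ (~ 1)) ^ (0 ^ 0)) & 1) into ((~ (~ 1)) ^ (0 ^ 0)), now (((~ (~ 1)) ^ (0 ^ 0)) ^ (a & (a | b)))
step 2: absorb_and (→) rewrites (a & (a | b)) into a, now (((~ (~ 1)) ^ (0 ^ 0)) ^ a)
step 3: not_not (→) rewrites (~ (~ 1)) into 1, now ((1 ^ (0 ^ 0)) ^ a)
step 4: xor_false (→) rewrites (0 ^ 0) into 0, now ((1 ^ 0) ^ a)
step 5: xor_false (→) rewrites (1 ^ 0) into 1, reaching cost 3 (bound 3)

(1 ^ a)   [cost 3]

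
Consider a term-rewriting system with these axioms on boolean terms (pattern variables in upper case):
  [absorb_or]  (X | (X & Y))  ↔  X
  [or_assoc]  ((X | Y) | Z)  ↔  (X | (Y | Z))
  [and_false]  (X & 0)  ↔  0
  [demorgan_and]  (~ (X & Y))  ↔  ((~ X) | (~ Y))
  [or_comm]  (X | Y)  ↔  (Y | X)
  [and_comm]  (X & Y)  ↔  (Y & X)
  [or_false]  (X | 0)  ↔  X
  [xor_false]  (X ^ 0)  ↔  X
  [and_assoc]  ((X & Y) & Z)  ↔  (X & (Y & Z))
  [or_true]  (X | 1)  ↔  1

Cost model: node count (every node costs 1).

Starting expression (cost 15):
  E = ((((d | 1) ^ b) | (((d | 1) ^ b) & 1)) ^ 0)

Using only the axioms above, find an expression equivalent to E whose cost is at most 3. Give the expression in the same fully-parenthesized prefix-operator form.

(1 ^ b)   [cost 3]

(1) (((d | 1) ^ b) | (((d | 1) ^ b) & 1))  =[absorb_or →]=  ((d | 1) ^ b)    ⊢ (((d | 1) ^ b) ^ 0)
(2) (((d | 1) ^ b) ^ 0)  =[xor_false →]=  ((d | 1) ^ b)
(3) (d | 1)  =[or_true →]=  1    ⊢ cost 3, within 3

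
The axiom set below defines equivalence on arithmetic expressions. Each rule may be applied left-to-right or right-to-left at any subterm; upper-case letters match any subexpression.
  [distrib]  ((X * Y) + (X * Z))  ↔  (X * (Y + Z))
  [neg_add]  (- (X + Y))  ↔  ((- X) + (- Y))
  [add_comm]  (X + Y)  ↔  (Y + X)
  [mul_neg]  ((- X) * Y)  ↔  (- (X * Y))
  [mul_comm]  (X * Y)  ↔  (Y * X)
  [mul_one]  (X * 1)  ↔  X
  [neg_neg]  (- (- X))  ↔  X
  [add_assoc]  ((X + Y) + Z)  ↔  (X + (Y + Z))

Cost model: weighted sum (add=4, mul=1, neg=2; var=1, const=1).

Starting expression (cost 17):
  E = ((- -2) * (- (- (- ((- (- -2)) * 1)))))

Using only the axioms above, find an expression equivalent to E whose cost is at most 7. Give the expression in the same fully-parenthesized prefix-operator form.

(1) ((- (- -2)) * 1)  =[mul_one →]=  (- (- -2))    ⊢ ((- -2) * (- (- (- (- (- -2))))))
(2) (- (- (- (- (- -2)))))  =[neg_neg →]=  (- (- (- -2)))    ⊢ ((- -2) * (- (- (- -2))))
(3) (- (- (- -2)))  =[neg_neg →]=  (- -2)    ⊢ cost 7, within 7

((- -2) * (- -2))   [cost 7]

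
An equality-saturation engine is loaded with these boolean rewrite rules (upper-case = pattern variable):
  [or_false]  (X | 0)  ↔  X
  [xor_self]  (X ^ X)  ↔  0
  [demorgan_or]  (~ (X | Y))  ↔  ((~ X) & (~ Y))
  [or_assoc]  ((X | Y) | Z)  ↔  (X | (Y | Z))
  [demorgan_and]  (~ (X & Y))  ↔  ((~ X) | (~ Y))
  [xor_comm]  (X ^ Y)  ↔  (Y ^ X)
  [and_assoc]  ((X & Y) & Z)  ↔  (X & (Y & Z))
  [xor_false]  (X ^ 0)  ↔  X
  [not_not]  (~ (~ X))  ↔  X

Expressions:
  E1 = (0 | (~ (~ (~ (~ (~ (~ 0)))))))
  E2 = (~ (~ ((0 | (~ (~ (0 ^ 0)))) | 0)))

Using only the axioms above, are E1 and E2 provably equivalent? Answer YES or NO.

YES

step 1: not_not (→) rewrites (~ (~ 0)) into 0, now (0 | (~ (~ (~ (~ 0)))))
step 2: not_not (→) rewrites (~ (~ 0)) into 0, now (0 | (~ (~ 0)))
step 3: not_not (→) rewrites (~ (~ 0)) into 0, now (0 | 0)
step 4: not_not (←) rewrites (0 | 0) into (~ (~ (0 | 0)))
step 5: xor_false (←) rewrites 0 into (0 ^ 0), now (~ (~ (0 | (0 ^ 0))))
step 6: or_false (←) rewrites (0 | (0 ^ 0)) into ((0 | (0 ^ 0)) | 0), now (~ (~ ((0 | (0 ^ 0)) | 0)))
step 7: not_not (←) rewrites (0 ^ 0) into (~ (~ (0 ^ 0))), which is E2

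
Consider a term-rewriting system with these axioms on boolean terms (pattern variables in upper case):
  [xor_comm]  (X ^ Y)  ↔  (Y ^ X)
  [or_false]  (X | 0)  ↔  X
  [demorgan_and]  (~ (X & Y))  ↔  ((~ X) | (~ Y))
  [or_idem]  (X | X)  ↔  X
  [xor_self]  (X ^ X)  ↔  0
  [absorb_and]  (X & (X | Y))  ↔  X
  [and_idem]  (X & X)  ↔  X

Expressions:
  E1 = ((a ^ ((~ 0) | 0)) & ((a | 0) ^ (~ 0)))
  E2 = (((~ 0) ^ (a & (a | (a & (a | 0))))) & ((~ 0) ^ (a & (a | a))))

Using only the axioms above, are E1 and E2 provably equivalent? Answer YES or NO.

step 1: or_false (→) rewrites (a | 0) into a, now ((a ^ ((~ 0) | 0)) & (a ^ (~ 0)))
step 2: or_false (→) rewrites ((~ 0) | 0) into (~ 0), now ((a ^ (~ 0)) & (a ^ (~ 0)))
step 3: and_idem (→) rewrites ((a ^ (~ 0)) & (a ^ (~ 0))) into (a ^ (~ 0))
step 4: absorb_and (←) rewrites a into (a & (a | a)), now ((a & (a | a)) ^ (~ 0))
step 5: xor_comm (→) rewrites ((a & (a | a)) ^ (~ 0)) into ((~ 0) ^ (a & (a | a)))
step 6: and_idem (←) rewrites ((~ 0) ^ (a & (a | a))) into (((~ 0) ^ (a & (a | a))) & ((~ 0) ^ (a & (a | a))))
step 7: absorb_and (←) rewrites a into (a & (a | 0)), which is E2

YES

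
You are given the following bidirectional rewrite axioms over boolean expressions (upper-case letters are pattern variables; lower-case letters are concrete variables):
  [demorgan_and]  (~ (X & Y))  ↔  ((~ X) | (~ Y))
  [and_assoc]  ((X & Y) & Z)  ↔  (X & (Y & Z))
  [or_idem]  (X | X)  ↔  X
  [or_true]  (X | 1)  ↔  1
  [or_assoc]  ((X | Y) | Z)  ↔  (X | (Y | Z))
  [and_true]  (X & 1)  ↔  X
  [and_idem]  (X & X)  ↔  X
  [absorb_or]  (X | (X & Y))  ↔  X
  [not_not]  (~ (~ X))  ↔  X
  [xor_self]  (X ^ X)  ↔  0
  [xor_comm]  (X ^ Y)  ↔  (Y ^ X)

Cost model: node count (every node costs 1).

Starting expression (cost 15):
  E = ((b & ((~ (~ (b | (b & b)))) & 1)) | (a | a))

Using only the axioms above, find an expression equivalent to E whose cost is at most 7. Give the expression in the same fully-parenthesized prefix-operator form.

step 1: and_true (→) rewrites ((~ (~ (b | (b & b)))) & 1) into (~ (~ (b | (b & b)))), now ((b & (~ (~ (b | (b & b))))) | (a | a))
step 2: absorb_or (→) rewrites (b | (b & b)) into b, now ((b & (~ (~ b))) | (a | a))
step 3: not_not (→) rewrites (~ (~ b)) into b, reaching cost 7 (bound 7)

((b & b) | (a | a))   [cost 7]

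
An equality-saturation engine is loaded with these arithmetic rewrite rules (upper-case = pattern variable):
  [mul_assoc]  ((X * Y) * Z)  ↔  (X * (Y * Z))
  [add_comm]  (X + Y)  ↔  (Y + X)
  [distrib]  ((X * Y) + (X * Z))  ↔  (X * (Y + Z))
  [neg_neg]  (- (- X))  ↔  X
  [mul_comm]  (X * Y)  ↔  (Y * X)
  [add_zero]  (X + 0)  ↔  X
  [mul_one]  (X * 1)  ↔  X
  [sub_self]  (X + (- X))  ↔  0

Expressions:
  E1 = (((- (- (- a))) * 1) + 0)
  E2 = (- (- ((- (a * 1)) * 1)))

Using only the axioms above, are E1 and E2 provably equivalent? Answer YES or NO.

YES

step 1: mul_one (→) rewrites ((- (- (- a))) * 1) into (- (- (- a))), now ((- (- (- a))) + 0)
step 2: add_zero (→) rewrites ((- (- (- a))) + 0) into (- (- (- a)))
step 3: mul_one (←) rewrites a into (a * 1), now (- (- (- (a * 1))))
step 4: mul_one (←) rewrites (- (a * 1)) into ((- (a * 1)) * 1), which is E2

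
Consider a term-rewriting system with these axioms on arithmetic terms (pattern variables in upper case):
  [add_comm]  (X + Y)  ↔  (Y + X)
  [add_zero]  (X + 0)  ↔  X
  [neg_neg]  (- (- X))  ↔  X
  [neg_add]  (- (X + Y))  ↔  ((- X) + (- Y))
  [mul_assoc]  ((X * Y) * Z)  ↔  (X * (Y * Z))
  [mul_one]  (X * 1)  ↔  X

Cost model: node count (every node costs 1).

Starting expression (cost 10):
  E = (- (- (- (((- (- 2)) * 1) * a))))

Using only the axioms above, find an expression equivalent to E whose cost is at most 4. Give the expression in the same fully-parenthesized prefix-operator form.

(- (2 * a))   [cost 4]

1. [mul_one →] ((- (- 2)) * 1)  →  (- (- 2));  E = (- (- (- ((- (- 2)) * a))))
2. [neg_neg →] (- (- 2))  →  2;  E = (- (- (- (2 * a))))
3. [neg_neg →] (- (- (- (2 * a))))  →  (- (2 * a));  cost 4 ≤ 4, done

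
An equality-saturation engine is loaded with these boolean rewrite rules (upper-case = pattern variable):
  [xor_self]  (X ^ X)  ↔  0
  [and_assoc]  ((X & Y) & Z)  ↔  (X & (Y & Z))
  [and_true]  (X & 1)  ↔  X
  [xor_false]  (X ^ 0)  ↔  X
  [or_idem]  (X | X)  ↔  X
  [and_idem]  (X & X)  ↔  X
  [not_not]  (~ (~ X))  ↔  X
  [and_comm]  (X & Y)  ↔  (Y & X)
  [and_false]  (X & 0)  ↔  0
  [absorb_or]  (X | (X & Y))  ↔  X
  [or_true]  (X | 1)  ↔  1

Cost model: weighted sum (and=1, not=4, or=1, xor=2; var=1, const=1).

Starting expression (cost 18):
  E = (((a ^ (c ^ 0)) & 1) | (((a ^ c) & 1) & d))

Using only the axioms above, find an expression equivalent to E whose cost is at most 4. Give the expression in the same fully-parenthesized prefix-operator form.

(1) (c ^ 0)  =[xor_false →]=  c    ⊢ (((a ^ c) & 1) | (((a ^ c) & 1) & d))
(2) (((a ^ c) & 1) | (((a ^ c) & 1) & d))  =[absorb_or →]=  ((a ^ c) & 1)
(3) ((a ^ c) & 1)  =[and_true →]=  (a ^ c)    ⊢ cost 4, within 4

(a ^ c)   [cost 4]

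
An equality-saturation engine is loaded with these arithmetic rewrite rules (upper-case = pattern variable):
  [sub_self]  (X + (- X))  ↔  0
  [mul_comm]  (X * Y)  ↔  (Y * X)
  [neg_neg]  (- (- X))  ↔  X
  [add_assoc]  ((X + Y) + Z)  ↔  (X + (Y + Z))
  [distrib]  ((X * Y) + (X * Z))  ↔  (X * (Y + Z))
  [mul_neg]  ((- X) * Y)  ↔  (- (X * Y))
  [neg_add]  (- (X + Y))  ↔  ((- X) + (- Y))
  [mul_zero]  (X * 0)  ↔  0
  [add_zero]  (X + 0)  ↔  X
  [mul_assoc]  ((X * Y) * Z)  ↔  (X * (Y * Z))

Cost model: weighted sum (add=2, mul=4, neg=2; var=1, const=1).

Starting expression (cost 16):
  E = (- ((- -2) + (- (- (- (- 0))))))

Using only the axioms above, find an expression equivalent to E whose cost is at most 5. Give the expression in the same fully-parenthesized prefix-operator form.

step 1: neg_neg (→) rewrites (- (- (- 0))) into (- 0), now (- ((- -2) + (- (- 0))))
step 2: neg_neg (→) rewrites (- (- 0)) into 0, now (- ((- -2) + 0))
step 3: add_zero (→) rewrites ((- -2) + 0) into (- -2), reaching cost 5 (bound 5)

(- (- -2))   [cost 5]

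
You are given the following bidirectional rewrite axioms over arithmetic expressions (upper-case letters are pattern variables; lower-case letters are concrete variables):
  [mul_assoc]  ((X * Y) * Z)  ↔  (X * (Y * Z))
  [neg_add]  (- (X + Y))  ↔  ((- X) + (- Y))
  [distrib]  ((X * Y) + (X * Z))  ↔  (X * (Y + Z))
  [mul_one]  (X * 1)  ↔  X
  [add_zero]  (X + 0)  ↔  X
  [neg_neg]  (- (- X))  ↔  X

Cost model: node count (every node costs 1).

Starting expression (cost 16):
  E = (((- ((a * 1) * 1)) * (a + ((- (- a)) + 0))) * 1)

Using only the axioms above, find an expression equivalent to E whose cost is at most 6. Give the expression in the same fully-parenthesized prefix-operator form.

((- a) * (a + a))   [cost 6]

1. [add_zero →] ((- (- a)) + 0)  →  (- (- a));  E = (((- ((a * 1) * 1)) * (a + (- (- a)))) * 1)
2. [mul_one →] ((a * 1) * 1)  →  (a * 1);  E = (((- (a * 1)) * (a + (- (- a)))) * 1)
3. [mul_one →] (a * 1)  →  a;  E = (((- a) * (a + (- (- a)))) * 1)
4. [mul_one →] (((- a) * (a + (- (- a)))) * 1)  →  ((- a) * (a + (- (- a))))
5. [neg_neg →] (- (- a))  →  a;  cost 6 ≤ 6, done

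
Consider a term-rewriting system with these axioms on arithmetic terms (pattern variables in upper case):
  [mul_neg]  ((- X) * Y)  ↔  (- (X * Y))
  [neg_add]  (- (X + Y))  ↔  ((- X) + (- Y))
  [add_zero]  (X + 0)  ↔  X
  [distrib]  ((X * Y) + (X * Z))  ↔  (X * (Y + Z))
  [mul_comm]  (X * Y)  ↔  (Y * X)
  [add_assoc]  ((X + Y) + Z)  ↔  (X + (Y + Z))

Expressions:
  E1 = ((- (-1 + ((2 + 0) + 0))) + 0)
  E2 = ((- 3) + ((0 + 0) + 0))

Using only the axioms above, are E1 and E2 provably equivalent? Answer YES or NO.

NO

The axioms are sound identities: if E1 ↔* E2 then E1 and E2 evaluate identically under any assignment.
Under the empty assignment (no variables occur): E1 evaluates to -1, E2 to -3. Distinct ⇒ no rewrite sequence connects them.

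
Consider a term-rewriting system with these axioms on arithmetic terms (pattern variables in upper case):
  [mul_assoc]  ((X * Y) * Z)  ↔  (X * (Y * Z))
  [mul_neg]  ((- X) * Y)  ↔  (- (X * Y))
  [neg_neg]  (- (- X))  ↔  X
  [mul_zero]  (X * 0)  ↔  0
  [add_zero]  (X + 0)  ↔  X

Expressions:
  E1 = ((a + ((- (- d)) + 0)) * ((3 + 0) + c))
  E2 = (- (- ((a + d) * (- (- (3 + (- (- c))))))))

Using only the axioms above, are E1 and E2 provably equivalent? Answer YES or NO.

YES

step 1: neg_neg (→) rewrites (- (- d)) into d, now ((a + (d + 0)) * ((3 + 0) + c))
step 2: add_zero (→) rewrites (d + 0) into d, now ((a + d) * ((3 + 0) + c))
step 3: add_zero (→) rewrites (3 + 0) into 3, now ((a + d) * (3 + c))
step 4: neg_neg (←) rewrites (3 + c) into (- (- (3 + c))), now ((a + d) * (- (- (3 + c))))
step 5: neg_neg (←) rewrites c into (- (- c)), now ((a + d) * (- (- (3 + (- (- c))))))
step 6: neg_neg (←) rewrites ((a + d) * (- (- (3 + (- (- c)))))) into (- (- ((a + d) * (- (- (3 + (- (- c)))))))), which is E2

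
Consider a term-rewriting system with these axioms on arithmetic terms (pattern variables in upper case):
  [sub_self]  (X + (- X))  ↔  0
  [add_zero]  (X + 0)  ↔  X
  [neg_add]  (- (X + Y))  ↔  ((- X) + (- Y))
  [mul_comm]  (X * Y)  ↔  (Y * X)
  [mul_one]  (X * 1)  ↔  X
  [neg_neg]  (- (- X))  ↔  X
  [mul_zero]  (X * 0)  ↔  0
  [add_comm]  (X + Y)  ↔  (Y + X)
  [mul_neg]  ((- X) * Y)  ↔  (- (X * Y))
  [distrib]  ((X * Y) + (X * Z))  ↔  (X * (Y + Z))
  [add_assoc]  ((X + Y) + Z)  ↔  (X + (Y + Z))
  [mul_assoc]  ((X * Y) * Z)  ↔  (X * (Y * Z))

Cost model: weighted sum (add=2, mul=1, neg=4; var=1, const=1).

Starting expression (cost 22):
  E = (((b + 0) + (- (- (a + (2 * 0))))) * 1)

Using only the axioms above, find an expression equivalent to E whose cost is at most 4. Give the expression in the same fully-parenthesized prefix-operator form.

(b + a)   [cost 4]

step 1: mul_zero (→) rewrites (2 * 0) into 0, now (((b + 0) + (- (- (a + 0)))) * 1)
step 2: add_zero (→) rewrites (b + 0) into b, now ((b + (- (- (a + 0)))) * 1)
step 3: mul_one (→) rewrites ((b + (- (- (a + 0)))) * 1) into (b + (- (- (a + 0))))
step 4: neg_neg (→) rewrites (- (- (a + 0))) into (a + 0), now (b + (a + 0))
step 5: add_zero (→) rewrites (a + 0) into a, reaching cost 4 (bound 4)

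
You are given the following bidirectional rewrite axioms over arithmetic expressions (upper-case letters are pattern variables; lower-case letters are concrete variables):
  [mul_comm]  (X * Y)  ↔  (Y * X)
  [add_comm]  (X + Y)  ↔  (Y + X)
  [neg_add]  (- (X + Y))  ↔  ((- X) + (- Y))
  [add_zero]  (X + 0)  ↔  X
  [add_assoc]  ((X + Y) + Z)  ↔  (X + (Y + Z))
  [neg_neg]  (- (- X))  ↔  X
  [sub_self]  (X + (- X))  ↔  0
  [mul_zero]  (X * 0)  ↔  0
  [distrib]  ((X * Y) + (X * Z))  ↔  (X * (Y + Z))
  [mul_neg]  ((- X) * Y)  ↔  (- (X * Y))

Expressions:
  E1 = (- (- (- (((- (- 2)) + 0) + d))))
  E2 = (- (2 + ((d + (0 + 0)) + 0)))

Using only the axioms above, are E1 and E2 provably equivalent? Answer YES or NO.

YES

1. [neg_neg →] (- (- 2))  →  2;  E1 = (- (- (- ((2 + 0) + d))))
2. [neg_neg →] (- (- ((2 + 0) + d)))  →  ((2 + 0) + d);  E1 = (- ((2 + 0) + d))
3. [add_zero →] (2 + 0)  →  2;  E1 = (- (2 + d))
4. [add_zero ←] d  →  (d + 0);  E1 = (- (2 + (d + 0)))
5. [add_zero ←] (d + 0)  →  ((d + 0) + 0);  E1 = (- (2 + ((d + 0) + 0)))
6. [add_zero ←] 0  →  (0 + 0);  this is E2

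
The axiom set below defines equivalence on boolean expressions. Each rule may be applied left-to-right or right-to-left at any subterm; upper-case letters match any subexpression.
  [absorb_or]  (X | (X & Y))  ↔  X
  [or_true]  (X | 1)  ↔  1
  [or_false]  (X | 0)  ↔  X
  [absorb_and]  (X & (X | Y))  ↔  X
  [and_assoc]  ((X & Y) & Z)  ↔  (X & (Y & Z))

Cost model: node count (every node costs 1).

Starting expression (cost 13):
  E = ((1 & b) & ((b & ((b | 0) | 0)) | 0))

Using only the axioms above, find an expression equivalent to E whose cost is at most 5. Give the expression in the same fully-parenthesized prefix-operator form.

step 1: or_false (→) rewrites ((b & ((b | 0) | 0)) | 0) into (b & ((b | 0) | 0)), now ((1 & b) & (b & ((b | 0) | 0)))
step 2: or_false (→) rewrites (b | 0) into b, now ((1 & b) & (b & (b | 0)))
step 3: absorb_and (→) rewrites (b & (b | 0)) into b, reaching cost 5 (bound 5)

((1 & b) & b)   [cost 5]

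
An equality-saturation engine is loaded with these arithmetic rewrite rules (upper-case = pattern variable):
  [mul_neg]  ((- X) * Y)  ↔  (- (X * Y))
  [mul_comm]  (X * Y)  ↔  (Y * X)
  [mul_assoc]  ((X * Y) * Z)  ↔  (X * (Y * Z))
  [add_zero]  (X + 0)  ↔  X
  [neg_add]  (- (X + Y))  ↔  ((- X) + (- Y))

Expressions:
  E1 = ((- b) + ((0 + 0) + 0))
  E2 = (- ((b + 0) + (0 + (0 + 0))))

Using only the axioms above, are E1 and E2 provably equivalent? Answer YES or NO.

step 1: add_zero (→) rewrites ((0 + 0) + 0) into (0 + 0), now ((- b) + (0 + 0))
step 2: add_zero (→) rewrites (0 + 0) into 0, now ((- b) + 0)
step 3: add_zero (→) rewrites ((- b) + 0) into (- b)
step 4: add_zero (←) rewrites b into (b + 0), now (- (b + 0))
step 5: add_zero (←) rewrites b into (b + 0), now (- ((b + 0) + 0))
step 6: add_zero (←) rewrites 0 into (0 + 0), now (- ((b + 0) + (0 + 0)))
step 7: add_zero (←) rewrites 0 into (0 + 0), which is E2

YES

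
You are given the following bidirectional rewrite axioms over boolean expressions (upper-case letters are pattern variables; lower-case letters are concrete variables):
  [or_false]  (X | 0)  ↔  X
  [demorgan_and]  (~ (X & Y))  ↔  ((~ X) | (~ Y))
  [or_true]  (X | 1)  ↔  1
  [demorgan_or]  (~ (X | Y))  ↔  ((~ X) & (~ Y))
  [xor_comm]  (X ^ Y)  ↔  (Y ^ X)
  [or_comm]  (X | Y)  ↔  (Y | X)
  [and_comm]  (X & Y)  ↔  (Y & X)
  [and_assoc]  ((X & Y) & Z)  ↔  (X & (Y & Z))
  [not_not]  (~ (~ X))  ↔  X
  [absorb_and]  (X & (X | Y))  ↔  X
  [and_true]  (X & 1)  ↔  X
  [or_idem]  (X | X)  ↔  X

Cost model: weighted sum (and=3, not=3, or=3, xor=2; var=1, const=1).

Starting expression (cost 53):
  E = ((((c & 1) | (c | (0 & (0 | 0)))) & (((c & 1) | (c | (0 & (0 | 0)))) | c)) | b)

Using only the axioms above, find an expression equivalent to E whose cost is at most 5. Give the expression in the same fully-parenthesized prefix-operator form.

(c | b)   [cost 5]

step 1: absorb_and (→) rewrites (((c & 1) | (c | (0 & (0 | 0)))) & (((c & 1) | (c | (0 & (0 | 0)))) | c)) into ((c & 1) | (c | (0 & (0 | 0)))), now (((c & 1) | (c | (0 & (0 | 0)))) | b)
step 2: absorb_and (→) rewrites (0 & (0 | 0)) into 0, now (((c & 1) | (c | 0)) | b)
step 3: or_false (→) rewrites (c | 0) into c, now (((c & 1) | c) | b)
step 4: and_true (→) rewrites (c & 1) into c, now ((c | c) | b)
step 5: or_idem (→) rewrites (c | c) into c, reaching cost 5 (bound 5)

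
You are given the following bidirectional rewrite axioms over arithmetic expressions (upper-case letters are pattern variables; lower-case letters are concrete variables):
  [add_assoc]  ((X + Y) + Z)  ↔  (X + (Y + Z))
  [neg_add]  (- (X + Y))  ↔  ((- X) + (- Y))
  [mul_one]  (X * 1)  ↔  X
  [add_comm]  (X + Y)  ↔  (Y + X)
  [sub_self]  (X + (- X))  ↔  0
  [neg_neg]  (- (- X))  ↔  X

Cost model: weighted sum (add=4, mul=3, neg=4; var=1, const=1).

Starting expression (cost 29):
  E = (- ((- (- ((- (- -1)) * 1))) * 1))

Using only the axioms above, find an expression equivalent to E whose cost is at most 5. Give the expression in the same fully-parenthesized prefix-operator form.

(1) (- (- -1))  =[neg_neg →]=  -1    ⊢ (- ((- (- (-1 * 1))) * 1))
(2) ((- (- (-1 * 1))) * 1)  =[mul_one →]=  (- (- (-1 * 1)))    ⊢ (- (- (- (-1 * 1))))
(3) (-1 * 1)  =[mul_one →]=  -1    ⊢ (- (- (- -1)))
(4) (- (- (- -1)))  =[neg_neg →]=  (- -1)    ⊢ cost 5, within 5

(- -1)   [cost 5]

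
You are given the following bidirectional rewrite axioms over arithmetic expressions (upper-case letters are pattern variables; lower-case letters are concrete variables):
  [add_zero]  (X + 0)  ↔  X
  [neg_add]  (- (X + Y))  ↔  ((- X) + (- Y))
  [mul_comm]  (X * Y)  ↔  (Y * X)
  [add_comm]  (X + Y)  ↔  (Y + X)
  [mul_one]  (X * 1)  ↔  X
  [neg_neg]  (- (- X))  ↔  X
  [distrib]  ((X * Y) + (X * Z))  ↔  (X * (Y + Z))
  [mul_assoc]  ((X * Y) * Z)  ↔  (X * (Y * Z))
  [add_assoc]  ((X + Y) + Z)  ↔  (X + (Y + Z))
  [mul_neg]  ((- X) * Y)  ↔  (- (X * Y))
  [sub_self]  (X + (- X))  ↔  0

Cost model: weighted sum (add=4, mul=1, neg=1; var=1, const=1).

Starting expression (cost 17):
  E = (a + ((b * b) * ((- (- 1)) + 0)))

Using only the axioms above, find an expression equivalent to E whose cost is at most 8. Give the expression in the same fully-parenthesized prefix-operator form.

step 1: neg_neg (→) rewrites (- (- 1)) into 1, now (a + ((b * b) * (1 + 0)))
step 2: add_zero (→) rewrites (1 + 0) into 1, now (a + ((b * b) * 1))
step 3: mul_one (→) rewrites ((b * b) * 1) into (b * b), reaching cost 8 (bound 8)

(a + (b * b))   [cost 8]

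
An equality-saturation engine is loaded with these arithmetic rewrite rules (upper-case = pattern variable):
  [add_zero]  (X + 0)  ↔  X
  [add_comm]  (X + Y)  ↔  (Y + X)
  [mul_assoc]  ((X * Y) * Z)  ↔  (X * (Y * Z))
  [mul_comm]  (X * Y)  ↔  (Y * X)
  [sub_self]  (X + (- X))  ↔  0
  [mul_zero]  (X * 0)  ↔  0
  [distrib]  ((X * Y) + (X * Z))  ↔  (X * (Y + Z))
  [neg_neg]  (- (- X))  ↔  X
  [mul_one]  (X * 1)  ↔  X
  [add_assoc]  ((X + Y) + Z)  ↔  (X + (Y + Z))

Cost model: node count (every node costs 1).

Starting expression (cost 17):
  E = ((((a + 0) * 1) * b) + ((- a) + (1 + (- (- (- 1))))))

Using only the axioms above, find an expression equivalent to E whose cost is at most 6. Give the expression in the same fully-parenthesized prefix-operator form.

(1) (- (- (- 1)))  =[neg_neg →]=  (- 1)    ⊢ ((((a + 0) * 1) * b) + ((- a) + (1 + (- 1))))
(2) (a + 0)  =[add_zero →]=  a    ⊢ (((a * 1) * b) + ((- a) + (1 + (- 1))))
(3) (1 + (- 1))  =[sub_self →]=  0    ⊢ (((a * 1) * b) + ((- a) + 0))
(4) (a * 1)  =[mul_one →]=  a    ⊢ ((a * b) + ((- a) + 0))
(5) ((- a) + 0)  =[add_zero →]=  (- a)    ⊢ cost 6, within 6

((a * b) + (- a))   [cost 6]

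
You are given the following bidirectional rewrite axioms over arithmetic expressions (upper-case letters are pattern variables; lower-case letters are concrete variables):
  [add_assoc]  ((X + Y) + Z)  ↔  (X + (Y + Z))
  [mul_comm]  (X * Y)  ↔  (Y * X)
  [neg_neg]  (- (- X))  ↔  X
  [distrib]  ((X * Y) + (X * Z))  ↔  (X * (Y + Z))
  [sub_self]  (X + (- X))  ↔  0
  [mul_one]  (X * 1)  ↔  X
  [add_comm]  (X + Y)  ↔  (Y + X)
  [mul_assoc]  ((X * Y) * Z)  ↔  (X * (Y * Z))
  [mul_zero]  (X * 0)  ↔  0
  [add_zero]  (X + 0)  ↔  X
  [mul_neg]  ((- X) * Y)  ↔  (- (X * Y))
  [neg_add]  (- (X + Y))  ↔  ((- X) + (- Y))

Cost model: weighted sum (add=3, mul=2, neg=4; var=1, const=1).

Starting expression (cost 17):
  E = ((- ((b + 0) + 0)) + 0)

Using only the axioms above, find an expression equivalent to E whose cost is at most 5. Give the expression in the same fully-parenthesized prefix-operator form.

(- b)   [cost 5]

(1) ((b + 0) + 0)  =[add_zero →]=  (b + 0)    ⊢ ((- (b + 0)) + 0)
(2) (b + 0)  =[add_zero →]=  b    ⊢ ((- b) + 0)
(3) ((- b) + 0)  =[add_zero →]=  (- b)    ⊢ cost 5, within 5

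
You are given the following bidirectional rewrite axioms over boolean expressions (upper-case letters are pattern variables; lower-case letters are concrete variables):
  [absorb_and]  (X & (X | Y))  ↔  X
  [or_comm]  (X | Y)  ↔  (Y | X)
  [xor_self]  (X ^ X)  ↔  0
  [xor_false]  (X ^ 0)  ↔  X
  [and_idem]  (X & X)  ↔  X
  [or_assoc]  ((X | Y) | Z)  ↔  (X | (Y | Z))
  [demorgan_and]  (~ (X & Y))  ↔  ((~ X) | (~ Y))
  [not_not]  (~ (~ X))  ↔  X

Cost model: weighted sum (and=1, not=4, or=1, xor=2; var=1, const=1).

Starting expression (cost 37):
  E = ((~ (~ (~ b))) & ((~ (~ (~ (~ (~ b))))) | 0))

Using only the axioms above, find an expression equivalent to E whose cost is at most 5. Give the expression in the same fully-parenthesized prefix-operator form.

(~ b)   [cost 5]

(1) (~ (~ b))  =[not_not →]=  b    ⊢ ((~ (~ (~ b))) & ((~ (~ (~ b))) | 0))
(2) ((~ (~ (~ b))) & ((~ (~ (~ b))) | 0))  =[absorb_and →]=  (~ (~ (~ b)))
(3) (~ (~ (~ b)))  =[not_not →]=  (~ b)    ⊢ cost 5, within 5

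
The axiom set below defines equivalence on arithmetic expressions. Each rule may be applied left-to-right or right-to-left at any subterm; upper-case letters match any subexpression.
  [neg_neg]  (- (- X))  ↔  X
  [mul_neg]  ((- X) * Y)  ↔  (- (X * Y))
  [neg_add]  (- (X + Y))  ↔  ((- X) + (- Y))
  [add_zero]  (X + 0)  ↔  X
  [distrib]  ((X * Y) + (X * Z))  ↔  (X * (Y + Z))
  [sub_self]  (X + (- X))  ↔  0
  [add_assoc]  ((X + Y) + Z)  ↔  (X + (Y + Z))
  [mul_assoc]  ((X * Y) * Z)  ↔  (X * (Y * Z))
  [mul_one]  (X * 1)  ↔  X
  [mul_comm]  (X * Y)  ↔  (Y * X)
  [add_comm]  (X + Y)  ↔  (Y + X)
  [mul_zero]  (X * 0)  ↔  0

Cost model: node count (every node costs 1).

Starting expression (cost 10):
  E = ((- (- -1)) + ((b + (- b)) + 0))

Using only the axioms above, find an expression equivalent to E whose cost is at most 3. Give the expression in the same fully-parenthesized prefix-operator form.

(-1 + 0)   [cost 3]

1. [sub_self →] (b + (- b))  →  0;  E = ((- (- -1)) + (0 + 0))
2. [neg_neg →] (- (- -1))  →  -1;  E = (-1 + (0 + 0))
3. [add_zero →] (0 + 0)  →  0;  cost 3 ≤ 3, done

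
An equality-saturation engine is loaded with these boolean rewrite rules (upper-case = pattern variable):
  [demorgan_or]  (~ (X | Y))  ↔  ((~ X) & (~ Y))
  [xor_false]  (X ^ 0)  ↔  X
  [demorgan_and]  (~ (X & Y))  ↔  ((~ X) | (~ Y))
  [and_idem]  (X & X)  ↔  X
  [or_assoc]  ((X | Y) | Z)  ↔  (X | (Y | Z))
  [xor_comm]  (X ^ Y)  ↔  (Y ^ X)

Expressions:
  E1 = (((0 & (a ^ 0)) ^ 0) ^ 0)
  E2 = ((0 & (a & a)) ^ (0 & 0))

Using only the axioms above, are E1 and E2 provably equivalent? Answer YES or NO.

YES

step 1: xor_false (→) rewrites (a ^ 0) into a, now (((0 & a) ^ 0) ^ 0)
step 2: xor_false (→) rewrites ((0 & a) ^ 0) into (0 & a), now ((0 & a) ^ 0)
step 3: and_idem (←) rewrites 0 into (0 & 0), now ((0 & a) ^ (0 & 0))
step 4: and_idem (←) rewrites a into (a & a), which is E2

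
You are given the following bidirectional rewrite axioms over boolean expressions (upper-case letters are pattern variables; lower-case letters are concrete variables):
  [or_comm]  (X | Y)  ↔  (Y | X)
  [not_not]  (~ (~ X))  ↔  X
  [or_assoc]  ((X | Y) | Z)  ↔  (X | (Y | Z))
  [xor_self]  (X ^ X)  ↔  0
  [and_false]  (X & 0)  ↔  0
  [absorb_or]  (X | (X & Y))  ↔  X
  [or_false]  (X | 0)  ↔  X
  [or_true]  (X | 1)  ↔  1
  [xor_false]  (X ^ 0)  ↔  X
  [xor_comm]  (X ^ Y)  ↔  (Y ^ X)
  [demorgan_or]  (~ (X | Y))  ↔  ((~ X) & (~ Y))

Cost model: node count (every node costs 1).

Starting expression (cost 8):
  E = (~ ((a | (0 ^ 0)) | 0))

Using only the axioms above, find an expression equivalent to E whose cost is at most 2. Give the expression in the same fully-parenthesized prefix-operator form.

(~ a)   [cost 2]

(1) (0 ^ 0)  =[xor_false →]=  0    ⊢ (~ ((a | 0) | 0))
(2) (a | 0)  =[or_false →]=  a    ⊢ (~ (a | 0))
(3) (a | 0)  =[or_false →]=  a    ⊢ cost 2, within 2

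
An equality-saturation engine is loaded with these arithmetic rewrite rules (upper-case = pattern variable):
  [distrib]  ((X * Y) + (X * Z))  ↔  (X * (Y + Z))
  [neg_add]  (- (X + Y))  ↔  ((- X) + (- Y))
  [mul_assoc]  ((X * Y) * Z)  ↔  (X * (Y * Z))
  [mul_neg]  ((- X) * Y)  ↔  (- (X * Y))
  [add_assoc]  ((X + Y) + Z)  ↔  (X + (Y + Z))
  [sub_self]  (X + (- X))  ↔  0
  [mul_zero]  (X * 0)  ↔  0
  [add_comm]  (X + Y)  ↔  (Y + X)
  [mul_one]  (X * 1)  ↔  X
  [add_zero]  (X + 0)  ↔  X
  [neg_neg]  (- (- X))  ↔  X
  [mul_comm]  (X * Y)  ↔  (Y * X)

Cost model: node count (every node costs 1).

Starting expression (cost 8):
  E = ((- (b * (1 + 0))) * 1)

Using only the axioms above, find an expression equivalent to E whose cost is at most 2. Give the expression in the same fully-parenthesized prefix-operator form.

step 1: add_zero (→) rewrites (1 + 0) into 1, now ((- (b * 1)) * 1)
step 2: mul_one (→) rewrites ((- (b * 1)) * 1) into (- (b * 1))
step 3: mul_one (→) rewrites (b * 1) into b, reaching cost 2 (bound 2)

(- b)   [cost 2]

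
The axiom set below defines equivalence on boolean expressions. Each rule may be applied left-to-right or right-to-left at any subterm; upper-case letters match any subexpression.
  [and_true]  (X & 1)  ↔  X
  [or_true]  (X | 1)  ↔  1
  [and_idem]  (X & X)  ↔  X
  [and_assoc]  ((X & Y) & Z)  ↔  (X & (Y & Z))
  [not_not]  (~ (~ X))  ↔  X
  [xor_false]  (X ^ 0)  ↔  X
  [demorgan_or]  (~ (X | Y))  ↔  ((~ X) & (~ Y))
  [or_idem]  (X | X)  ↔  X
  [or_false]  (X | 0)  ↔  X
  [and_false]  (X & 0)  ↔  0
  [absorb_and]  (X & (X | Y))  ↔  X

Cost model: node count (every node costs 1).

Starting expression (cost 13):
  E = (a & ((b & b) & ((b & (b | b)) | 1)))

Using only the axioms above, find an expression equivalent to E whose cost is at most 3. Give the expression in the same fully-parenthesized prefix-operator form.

(1) (b | b)  =[or_idem →]=  b    ⊢ (a & ((b & b) & ((b & b) | 1)))
(2) ((b & b) & ((b & b) | 1))  =[absorb_and →]=  (b & b)    ⊢ (a & (b & b))
(3) (b & b)  =[and_idem →]=  b    ⊢ cost 3, within 3

(a & b)   [cost 3]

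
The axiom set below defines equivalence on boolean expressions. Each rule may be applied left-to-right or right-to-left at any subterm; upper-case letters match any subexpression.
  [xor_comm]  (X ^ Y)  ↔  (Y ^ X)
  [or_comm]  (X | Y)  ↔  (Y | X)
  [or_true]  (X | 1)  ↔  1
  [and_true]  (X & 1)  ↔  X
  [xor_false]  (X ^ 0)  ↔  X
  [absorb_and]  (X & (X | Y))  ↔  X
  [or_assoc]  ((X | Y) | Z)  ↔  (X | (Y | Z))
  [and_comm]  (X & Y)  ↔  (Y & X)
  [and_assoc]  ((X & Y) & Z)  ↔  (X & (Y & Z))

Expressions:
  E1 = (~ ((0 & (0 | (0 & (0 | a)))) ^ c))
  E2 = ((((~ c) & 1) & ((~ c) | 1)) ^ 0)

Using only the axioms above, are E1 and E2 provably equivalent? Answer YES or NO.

YES

(1) (0 & (0 | a))  =[absorb_and →]=  0    ⊢ (~ ((0 & (0 | 0)) ^ c))
(2) ((0 & (0 | 0)) ^ c)  =[xor_comm →]=  (c ^ (0 & (0 | 0)))    ⊢ (~ (c ^ (0 & (0 | 0))))
(3) (0 & (0 | 0))  =[absorb_and →]=  0    ⊢ (~ (c ^ 0))
(4) (c ^ 0)  =[xor_false →]=  c    ⊢ (~ c)
(5) (~ c)  =[xor_false ←]=  ((~ c) ^ 0)
(6) (~ c)  =[absorb_and ←]=  ((~ c) & ((~ c) | 1))    ⊢ (((~ c) & ((~ c) | 1)) ^ 0)
(7) (~ c)  =[and_true ←]=  ((~ c) & 1)    ⊢ E2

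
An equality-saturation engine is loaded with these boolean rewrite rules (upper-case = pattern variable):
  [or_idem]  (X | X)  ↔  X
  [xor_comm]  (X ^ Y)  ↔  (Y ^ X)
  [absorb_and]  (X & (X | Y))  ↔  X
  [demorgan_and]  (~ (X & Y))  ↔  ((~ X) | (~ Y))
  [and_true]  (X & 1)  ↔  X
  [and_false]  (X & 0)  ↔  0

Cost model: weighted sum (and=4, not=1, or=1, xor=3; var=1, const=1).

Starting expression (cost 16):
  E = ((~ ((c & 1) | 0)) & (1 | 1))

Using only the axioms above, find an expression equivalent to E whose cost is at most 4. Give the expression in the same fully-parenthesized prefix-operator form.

(1) (c & 1)  =[and_true →]=  c    ⊢ ((~ (c | 0)) & (1 | 1))
(2) (1 | 1)  =[or_idem →]=  1    ⊢ ((~ (c | 0)) & 1)
(3) ((~ (c | 0)) & 1)  =[and_true →]=  (~ (c | 0))    ⊢ cost 4, within 4

(~ (c | 0))   [cost 4]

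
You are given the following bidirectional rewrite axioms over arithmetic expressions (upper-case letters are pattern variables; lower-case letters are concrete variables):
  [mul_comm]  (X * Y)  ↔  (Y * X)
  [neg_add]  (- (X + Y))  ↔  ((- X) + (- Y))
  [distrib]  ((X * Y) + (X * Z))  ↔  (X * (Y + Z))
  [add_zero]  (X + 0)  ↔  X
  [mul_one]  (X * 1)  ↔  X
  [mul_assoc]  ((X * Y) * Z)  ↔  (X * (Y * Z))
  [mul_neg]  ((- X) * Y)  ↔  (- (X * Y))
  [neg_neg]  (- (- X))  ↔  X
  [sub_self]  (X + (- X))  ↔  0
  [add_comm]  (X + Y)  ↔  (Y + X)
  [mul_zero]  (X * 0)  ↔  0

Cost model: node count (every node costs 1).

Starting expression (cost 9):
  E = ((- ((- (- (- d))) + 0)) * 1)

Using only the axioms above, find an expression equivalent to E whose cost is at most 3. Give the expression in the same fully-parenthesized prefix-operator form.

(1) ((- ((- (- (- d))) + 0)) * 1)  =[mul_one →]=  (- ((- (- (- d))) + 0))
(2) (- (- d))  =[neg_neg →]=  d    ⊢ (- ((- d) + 0))
(3) ((- d) + 0)  =[add_zero →]=  (- d)    ⊢ cost 3, within 3

(- (- d))   [cost 3]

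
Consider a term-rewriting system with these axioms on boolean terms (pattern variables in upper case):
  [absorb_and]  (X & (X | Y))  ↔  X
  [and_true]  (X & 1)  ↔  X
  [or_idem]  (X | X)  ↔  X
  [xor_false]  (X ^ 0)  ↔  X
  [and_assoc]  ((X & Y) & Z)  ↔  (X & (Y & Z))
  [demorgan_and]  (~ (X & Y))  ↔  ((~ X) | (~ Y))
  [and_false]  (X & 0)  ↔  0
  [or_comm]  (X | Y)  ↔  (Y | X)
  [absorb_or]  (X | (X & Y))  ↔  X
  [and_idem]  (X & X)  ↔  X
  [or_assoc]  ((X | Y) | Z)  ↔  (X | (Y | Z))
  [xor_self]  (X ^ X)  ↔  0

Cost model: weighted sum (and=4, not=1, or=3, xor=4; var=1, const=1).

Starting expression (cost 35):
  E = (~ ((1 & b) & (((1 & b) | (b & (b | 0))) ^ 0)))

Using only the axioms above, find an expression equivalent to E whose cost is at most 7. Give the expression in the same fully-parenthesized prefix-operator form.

(~ (1 & b))   [cost 7]

1. [xor_false →] (((1 & b) | (b & (b | 0))) ^ 0)  →  ((1 & b) | (b & (b | 0)));  E = (~ ((1 & b) & ((1 & b) | (b & (b | 0)))))
2. [absorb_and →] (b & (b | 0))  →  b;  E = (~ ((1 & b) & ((1 & b) | b)))
3. [absorb_and →] ((1 & b) & ((1 & b) | b))  →  (1 & b);  cost 7 ≤ 7, done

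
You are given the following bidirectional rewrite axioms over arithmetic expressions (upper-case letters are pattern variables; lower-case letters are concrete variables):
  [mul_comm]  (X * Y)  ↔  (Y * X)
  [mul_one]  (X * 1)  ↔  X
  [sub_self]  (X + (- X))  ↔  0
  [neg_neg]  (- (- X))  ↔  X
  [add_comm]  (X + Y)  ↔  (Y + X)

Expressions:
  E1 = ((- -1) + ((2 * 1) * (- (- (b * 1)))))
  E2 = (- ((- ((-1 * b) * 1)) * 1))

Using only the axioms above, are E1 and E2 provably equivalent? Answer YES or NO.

All listed rules preserve value, hence provable equivalence implies equal values everywhere; look for a separating assignment.
b=0 gives E1 ↦ 1, E2 ↦ 0; values differ ⇒ not provably equivalent.

NO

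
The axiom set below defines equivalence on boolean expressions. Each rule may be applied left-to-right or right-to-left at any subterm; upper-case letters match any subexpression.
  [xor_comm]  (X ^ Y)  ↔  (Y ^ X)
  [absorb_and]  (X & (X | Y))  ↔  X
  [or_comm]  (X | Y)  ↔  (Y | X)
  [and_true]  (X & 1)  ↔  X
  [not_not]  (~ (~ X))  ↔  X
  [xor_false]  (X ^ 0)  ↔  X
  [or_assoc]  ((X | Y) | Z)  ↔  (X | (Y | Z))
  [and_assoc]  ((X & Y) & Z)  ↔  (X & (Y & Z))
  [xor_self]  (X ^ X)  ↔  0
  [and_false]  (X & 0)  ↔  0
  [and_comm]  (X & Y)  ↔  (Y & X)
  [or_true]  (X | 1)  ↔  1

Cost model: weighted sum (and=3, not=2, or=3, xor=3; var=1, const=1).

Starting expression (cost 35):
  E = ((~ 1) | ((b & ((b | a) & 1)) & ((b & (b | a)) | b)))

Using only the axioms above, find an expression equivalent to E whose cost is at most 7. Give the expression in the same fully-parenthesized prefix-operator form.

((~ 1) | b)   [cost 7]

1. [and_true →] ((b | a) & 1)  →  (b | a);  E = ((~ 1) | ((b & (b | a)) & ((b & (b | a)) | b)))
2. [absorb_and →] ((b & (b | a)) & ((b & (b | a)) | b))  →  (b & (b | a));  E = ((~ 1) | (b & (b | a)))
3. [absorb_and →] (b & (b | a))  →  b;  cost 7 ≤ 7, done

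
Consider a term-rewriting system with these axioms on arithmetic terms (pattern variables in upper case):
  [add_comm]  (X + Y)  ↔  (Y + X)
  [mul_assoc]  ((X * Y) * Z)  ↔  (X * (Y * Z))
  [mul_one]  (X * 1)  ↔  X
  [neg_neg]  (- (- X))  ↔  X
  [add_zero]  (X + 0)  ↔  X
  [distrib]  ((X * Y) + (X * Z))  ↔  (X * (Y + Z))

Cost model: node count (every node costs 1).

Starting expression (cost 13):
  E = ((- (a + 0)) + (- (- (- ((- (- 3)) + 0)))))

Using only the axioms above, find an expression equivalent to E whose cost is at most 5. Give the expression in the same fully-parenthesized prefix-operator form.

(1) (- (- (- ((- (- 3)) + 0))))  =[neg_neg →]=  (- ((- (- 3)) + 0))    ⊢ ((- (a + 0)) + (- ((- (- 3)) + 0)))
(2) ((- (- 3)) + 0)  =[add_zero →]=  (- (- 3))    ⊢ ((- (a + 0)) + (- (- (- 3))))
(3) (a + 0)  =[add_zero →]=  a    ⊢ ((- a) + (- (- (- 3))))
(4) (- (- 3))  =[neg_neg →]=  3    ⊢ cost 5, within 5

((- a) + (- 3))   [cost 5]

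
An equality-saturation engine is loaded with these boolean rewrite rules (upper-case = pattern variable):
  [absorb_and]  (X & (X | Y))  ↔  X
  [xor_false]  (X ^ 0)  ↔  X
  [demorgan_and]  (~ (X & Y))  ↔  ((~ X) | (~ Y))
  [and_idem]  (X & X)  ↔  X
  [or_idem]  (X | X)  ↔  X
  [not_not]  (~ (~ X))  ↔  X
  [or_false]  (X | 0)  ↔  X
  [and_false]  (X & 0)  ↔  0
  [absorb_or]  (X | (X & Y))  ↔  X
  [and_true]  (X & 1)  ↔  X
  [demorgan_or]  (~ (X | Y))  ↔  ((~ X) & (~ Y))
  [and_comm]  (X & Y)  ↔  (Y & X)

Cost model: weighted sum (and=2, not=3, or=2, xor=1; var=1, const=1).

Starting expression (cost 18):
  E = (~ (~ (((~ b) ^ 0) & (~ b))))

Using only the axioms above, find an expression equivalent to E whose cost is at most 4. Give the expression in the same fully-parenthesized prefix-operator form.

(~ b)   [cost 4]

(1) ((~ b) ^ 0)  =[xor_false →]=  (~ b)    ⊢ (~ (~ ((~ b) & (~ b))))
(2) ((~ b) & (~ b))  =[and_idem →]=  (~ b)    ⊢ (~ (~ (~ b)))
(3) (~ (~ b))  =[not_not →]=  b    ⊢ cost 4, within 4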